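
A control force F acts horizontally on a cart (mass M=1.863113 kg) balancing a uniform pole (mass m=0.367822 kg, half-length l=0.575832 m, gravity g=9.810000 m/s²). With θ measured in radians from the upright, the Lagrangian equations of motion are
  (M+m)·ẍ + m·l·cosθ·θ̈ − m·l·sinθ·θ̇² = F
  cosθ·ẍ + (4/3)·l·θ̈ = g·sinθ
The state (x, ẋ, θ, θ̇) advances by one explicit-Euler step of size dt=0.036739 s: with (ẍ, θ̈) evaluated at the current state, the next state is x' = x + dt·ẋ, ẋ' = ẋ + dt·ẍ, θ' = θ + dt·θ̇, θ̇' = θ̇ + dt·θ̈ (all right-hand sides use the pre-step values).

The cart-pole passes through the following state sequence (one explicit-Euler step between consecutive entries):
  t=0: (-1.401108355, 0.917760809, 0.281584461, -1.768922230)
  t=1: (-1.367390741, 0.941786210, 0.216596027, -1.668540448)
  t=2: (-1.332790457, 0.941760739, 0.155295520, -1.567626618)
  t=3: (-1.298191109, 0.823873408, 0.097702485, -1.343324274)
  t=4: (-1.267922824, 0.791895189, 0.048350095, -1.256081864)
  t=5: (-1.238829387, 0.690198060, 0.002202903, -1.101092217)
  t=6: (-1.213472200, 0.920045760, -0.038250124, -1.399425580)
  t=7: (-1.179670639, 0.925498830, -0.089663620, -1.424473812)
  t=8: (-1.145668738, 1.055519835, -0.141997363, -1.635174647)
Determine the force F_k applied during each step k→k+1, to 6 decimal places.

F_0 = 1.830670 N
F_1 = 0.439914 N
F_2 = -5.961522 N
F_3 = -1.478563 N
F_4 = -5.299111 N
F_5 = 12.236766 N
F_6 = 0.202694 N
F_7 = 6.724035 N

step 0→1:
  ẍ = (ẋ'−ẋ)/dt = (0.941786210−0.917760809)/0.036739 = 0.653948
  θ̈ = (θ̇'−θ̇)/dt = (-1.668540448−-1.768922230)/0.036739 = 2.732295
  sinθ=0.277878, cosθ=0.960616
  F = (M+m)·ẍ + m·l·cosθ·θ̈ − m·l·sinθ·θ̇² = 1.458916 + 0.555918 − 0.184164 = 1.830670
step 1→2:
  ẍ = (ẋ'−ẋ)/dt = (0.941760739−0.941786210)/0.036739 = -0.000693
  θ̈ = (θ̇'−θ̇)/dt = (-1.567626618−-1.668540448)/0.036739 = 2.746777
  sinθ=0.214906, cosθ=0.976635
  F = (M+m)·ẍ + m·l·cosθ·θ̈ − m·l·sinθ·θ̇² = -0.001547 + 0.568184 − 0.126723 = 0.439914
step 2→3:
  ẍ = (ẋ'−ẋ)/dt = (0.823873408−0.941760739)/0.036739 = -3.208779
  θ̈ = (θ̇'−θ̇)/dt = (-1.343324274−-1.567626618)/0.036739 = 6.105293
  sinθ=0.154672, cosθ=0.987966
  F = (M+m)·ẍ + m·l·cosθ·θ̈ − m·l·sinθ·θ̇² = -7.158577 + 1.277562 − 0.080506 = -5.961522
step 3→4:
  ẍ = (ẋ'−ẋ)/dt = (0.791895189−0.823873408)/0.036739 = -0.870416
  θ̈ = (θ̇'−θ̇)/dt = (-1.256081864−-1.343324274)/0.036739 = 2.374654
  sinθ=0.097547, cosθ=0.995231
  F = (M+m)·ẍ + m·l·cosθ·θ̈ − m·l·sinθ·θ̇² = -1.941842 + 0.500562 − 0.037283 = -1.478563
step 4→5:
  ẍ = (ẋ'−ẋ)/dt = (0.690198060−0.791895189)/0.036739 = -2.768097
  θ̈ = (θ̇'−θ̇)/dt = (-1.101092217−-1.256081864)/0.036739 = 4.218668
  sinθ=0.048331, cosθ=0.998831
  F = (M+m)·ẍ + m·l·cosθ·θ̈ − m·l·sinθ·θ̇² = -6.175445 + 0.892485 − 0.016151 = -5.299111
step 5→6:
  ẍ = (ẋ'−ẋ)/dt = (0.920045760−0.690198060)/0.036739 = 6.256232
  θ̈ = (θ̇'−θ̇)/dt = (-1.399425580−-1.101092217)/0.036739 = -8.120345
  sinθ=0.002203, cosθ=0.999998
  F = (M+m)·ẍ + m·l·cosθ·θ̈ − m·l·sinθ·θ̇² = 13.957246 + -1.719915 − 0.000566 = 12.236766
step 6→7:
  ẍ = (ẋ'−ẋ)/dt = (0.925498830−0.920045760)/0.036739 = 0.148427
  θ̈ = (θ̇'−θ̇)/dt = (-1.424473812−-1.399425580)/0.036739 = -0.681789
  sinθ=-0.038241, cosθ=0.999269
  F = (M+m)·ẍ + m·l·cosθ·θ̈ − m·l·sinθ·θ̇² = 0.331132 + -0.144300 − -0.015862 = 0.202694
step 7→8:
  ẍ = (ẋ'−ẋ)/dt = (1.055519835−0.925498830)/0.036739 = 3.539046
  θ̈ = (θ̇'−θ̇)/dt = (-1.635174647−-1.424473812)/0.036739 = -5.735073
  sinθ=-0.089544, cosθ=0.995983
  F = (M+m)·ẍ + m·l·cosθ·θ̈ − m·l·sinθ·θ̇² = 7.895381 + -1.209830 − -0.038484 = 6.724035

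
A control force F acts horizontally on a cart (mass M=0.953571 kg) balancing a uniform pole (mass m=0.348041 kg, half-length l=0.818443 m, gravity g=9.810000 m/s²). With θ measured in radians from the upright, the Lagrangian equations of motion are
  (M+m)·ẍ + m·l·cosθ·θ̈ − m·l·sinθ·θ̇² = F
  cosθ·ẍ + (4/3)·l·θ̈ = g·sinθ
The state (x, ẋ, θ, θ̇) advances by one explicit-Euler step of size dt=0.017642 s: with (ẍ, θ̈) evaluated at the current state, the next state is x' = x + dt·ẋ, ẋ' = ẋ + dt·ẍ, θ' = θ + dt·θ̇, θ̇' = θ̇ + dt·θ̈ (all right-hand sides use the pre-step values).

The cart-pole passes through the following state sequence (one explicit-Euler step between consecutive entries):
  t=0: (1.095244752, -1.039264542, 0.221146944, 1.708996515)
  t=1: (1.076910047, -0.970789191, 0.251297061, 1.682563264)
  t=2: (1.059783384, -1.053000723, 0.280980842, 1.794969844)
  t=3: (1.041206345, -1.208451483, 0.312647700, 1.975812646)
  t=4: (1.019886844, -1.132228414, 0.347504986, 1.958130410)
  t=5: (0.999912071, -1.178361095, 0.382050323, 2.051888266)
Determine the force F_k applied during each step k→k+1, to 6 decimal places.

step 0→1:
  ẍ = (ẋ'−ẋ)/dt = (-0.970789191−-1.039264542)/0.017642 = 3.881383
  θ̈ = (θ̇'−θ̇)/dt = (1.682563264−1.708996515)/0.017642 = -1.498314
  sinθ=0.219349, cosθ=0.975647
  F = (M+m)·ẍ + m·l·cosθ·θ̈ − m·l·sinθ·θ̇² = 5.052054 + -0.416403 − 0.182489 = 4.453162
step 1→2:
  ẍ = (ẋ'−ẋ)/dt = (-1.053000723−-0.970789191)/0.017642 = -4.659989
  θ̈ = (θ̇'−θ̇)/dt = (1.794969844−1.682563264)/0.017642 = 6.371533
  sinθ=0.248660, cosθ=0.968591
  F = (M+m)·ẍ + m·l·cosθ·θ̈ − m·l·sinθ·θ̇² = -6.065498 + 1.757936 − 0.200525 = -4.508087
step 2→3:
  ẍ = (ẋ'−ẋ)/dt = (-1.208451483−-1.053000723)/0.017642 = -8.811402
  θ̈ = (θ̇'−θ̇)/dt = (1.975812646−1.794969844)/0.017642 = 10.250697
  sinθ=0.277298, cosθ=0.960784
  F = (M+m)·ẍ + m·l·cosθ·θ̈ − m·l·sinθ·θ̇² = -11.469027 + 2.805421 − 0.254496 = -8.918102
step 3→4:
  ẍ = (ẋ'−ẋ)/dt = (-1.132228414−-1.208451483)/0.017642 = 4.320546
  θ̈ = (θ̇'−θ̇)/dt = (1.958130410−1.975812646)/0.017642 = -1.002281
  sinθ=0.307579, cosθ=0.951523
  F = (M+m)·ẍ + m·l·cosθ·θ̈ − m·l·sinθ·θ̇² = 5.623674 + -0.271661 − 0.342032 = 5.009981
step 4→5:
  ẍ = (ẋ'−ẋ)/dt = (-1.178361095−-1.132228414)/0.017642 = -2.614935
  θ̈ = (θ̇'−θ̇)/dt = (2.051888266−1.958130410)/0.017642 = 5.314469
  sinθ=0.340553, cosθ=0.940225
  F = (M+m)·ẍ + m·l·cosθ·θ̈ − m·l·sinθ·θ̇² = -3.403631 + 1.423346 − 0.371952 = -2.352236

F_0 = 4.453162 N
F_1 = -4.508087 N
F_2 = -8.918102 N
F_3 = 5.009981 N
F_4 = -2.352236 N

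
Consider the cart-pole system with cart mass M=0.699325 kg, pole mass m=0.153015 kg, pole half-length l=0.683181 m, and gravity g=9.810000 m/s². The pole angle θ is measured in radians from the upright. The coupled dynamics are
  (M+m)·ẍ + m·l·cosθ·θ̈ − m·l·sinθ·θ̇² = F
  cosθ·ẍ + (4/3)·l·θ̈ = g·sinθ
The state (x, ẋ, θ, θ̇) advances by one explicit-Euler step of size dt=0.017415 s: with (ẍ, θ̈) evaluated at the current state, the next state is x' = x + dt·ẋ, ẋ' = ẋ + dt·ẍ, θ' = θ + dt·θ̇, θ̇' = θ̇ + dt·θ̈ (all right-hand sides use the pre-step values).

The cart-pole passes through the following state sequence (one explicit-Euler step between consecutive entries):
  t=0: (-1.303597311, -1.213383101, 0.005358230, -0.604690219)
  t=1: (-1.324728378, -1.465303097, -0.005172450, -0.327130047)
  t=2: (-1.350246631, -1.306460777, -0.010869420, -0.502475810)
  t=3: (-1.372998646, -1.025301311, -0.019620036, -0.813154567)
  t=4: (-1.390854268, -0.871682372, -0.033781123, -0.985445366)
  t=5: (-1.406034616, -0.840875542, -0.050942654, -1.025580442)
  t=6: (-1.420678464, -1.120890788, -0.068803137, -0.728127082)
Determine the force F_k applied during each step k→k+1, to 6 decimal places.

step 0→1:
  ẍ = (ẋ'−ẋ)/dt = (-1.465303097−-1.213383101)/0.017415 = -14.465690
  θ̈ = (θ̇'−θ̇)/dt = (-0.327130047−-0.604690219)/0.017415 = 15.937994
  sinθ=0.005358, cosθ=0.999986
  F = (M+m)·ẍ + m·l·cosθ·θ̈ − m·l·sinθ·θ̇² = -12.329686 + 1.666085 − 0.000205 = -10.663806
step 1→2:
  ẍ = (ẋ'−ẋ)/dt = (-1.306460777−-1.465303097)/0.017415 = 9.121006
  θ̈ = (θ̇'−θ̇)/dt = (-0.502475810−-0.327130047)/0.017415 = -10.068663
  sinθ=-0.005172, cosθ=0.999987
  F = (M+m)·ẍ + m·l·cosθ·θ̈ − m·l·sinθ·θ̇² = 7.774198 + -1.052533 − -0.000058 = 6.721723
step 2→3:
  ẍ = (ẋ'−ẋ)/dt = (-1.025301311−-1.306460777)/0.017415 = 16.144672
  θ̈ = (θ̇'−θ̇)/dt = (-0.813154567−-0.502475810)/0.017415 = -17.839722
  sinθ=-0.010869, cosθ=0.999941
  F = (M+m)·ẍ + m·l·cosθ·θ̈ − m·l·sinθ·θ̇² = 13.760750 + -1.864800 − -0.000287 = 11.896237
step 3→4:
  ẍ = (ẋ'−ẋ)/dt = (-0.871682372−-1.025301311)/0.017415 = 8.821070
  θ̈ = (θ̇'−θ̇)/dt = (-0.985445366−-0.813154567)/0.017415 = -9.893241
  sinθ=-0.019619, cosθ=0.999808
  F = (M+m)·ẍ + m·l·cosθ·θ̈ − m·l·sinθ·θ̇² = 7.518551 + -1.034010 − -0.001356 = 6.485897
step 4→5:
  ẍ = (ẋ'−ẋ)/dt = (-0.840875542−-0.871682372)/0.017415 = 1.768982
  θ̈ = (θ̇'−θ̇)/dt = (-1.025580442−-0.985445366)/0.017415 = -2.304627
  sinθ=-0.033775, cosθ=0.999429
  F = (M+m)·ẍ + m·l·cosθ·θ̈ − m·l·sinθ·θ̇² = 1.507775 + -0.240781 − -0.003429 = 1.270422
step 5→6:
  ẍ = (ẋ'−ẋ)/dt = (-1.120890788−-0.840875542)/0.017415 = -16.078969
  θ̈ = (θ̇'−θ̇)/dt = (-0.728127082−-1.025580442)/0.017415 = 17.080296
  sinθ=-0.050921, cosθ=0.998703
  F = (M+m)·ẍ + m·l·cosθ·θ̈ − m·l·sinθ·θ̇² = -13.704748 + 1.783206 − -0.005599 = -11.915944

F_0 = -10.663806 N
F_1 = 6.721723 N
F_2 = 11.896237 N
F_3 = 6.485897 N
F_4 = 1.270422 N
F_5 = -11.915944 N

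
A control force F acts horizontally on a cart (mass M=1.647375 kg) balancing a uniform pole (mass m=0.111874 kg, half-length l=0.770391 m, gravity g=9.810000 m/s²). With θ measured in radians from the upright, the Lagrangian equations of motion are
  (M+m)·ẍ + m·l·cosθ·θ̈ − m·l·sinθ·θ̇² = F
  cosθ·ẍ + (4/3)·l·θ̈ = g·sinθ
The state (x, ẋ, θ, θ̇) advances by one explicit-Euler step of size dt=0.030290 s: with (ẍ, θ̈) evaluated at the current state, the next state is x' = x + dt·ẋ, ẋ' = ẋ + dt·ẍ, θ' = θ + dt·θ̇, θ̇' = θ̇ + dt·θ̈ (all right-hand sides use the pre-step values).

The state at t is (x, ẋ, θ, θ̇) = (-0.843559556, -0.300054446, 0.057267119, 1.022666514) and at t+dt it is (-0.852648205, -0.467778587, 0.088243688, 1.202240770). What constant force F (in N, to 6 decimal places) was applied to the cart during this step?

ẍ = (ẋ'−ẋ)/dt = (-0.467778587−-0.300054446)/0.030290 = -5.537278
θ̈ = (θ̇'−θ̇)/dt = (1.202240770−1.022666514)/0.030290 = 5.928500
sinθ=0.057236, cosθ=0.998361
F = (M+m)·ẍ + m·l·cosθ·θ̈ − m·l·sinθ·θ̇² = -9.741450 + 0.510120 − 0.005159 = -9.236489

F = -9.236489 N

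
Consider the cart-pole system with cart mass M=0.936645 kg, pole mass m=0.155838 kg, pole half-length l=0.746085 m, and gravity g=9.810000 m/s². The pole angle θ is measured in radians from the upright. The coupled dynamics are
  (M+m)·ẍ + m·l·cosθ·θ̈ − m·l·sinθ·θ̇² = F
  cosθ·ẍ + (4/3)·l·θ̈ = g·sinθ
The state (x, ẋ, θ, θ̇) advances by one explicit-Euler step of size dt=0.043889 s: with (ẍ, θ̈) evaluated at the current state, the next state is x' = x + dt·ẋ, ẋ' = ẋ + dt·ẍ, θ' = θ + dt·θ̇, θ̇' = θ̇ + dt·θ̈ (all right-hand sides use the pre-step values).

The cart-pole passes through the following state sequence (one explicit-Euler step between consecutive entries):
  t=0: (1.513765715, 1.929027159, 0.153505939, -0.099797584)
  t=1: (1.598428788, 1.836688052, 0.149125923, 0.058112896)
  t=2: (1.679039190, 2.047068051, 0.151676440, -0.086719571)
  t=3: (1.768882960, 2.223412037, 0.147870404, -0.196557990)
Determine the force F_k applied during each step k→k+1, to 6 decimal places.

step 0→1:
  ẍ = (ẋ'−ẋ)/dt = (1.836688052−1.929027159)/0.043889 = -2.103924
  θ̈ = (θ̇'−θ̇)/dt = (0.058112896−-0.099797584)/0.043889 = 3.597951
  sinθ=0.152904, cosθ=0.988241
  F = (M+m)·ẍ + m·l·cosθ·θ̈ − m·l·sinθ·θ̇² = -2.298501 + 0.413409 − 0.000177 = -1.885269
step 1→2:
  ẍ = (ẋ'−ẋ)/dt = (2.047068051−1.836688052)/0.043889 = 4.793456
  θ̈ = (θ̇'−θ̇)/dt = (-0.086719571−0.058112896)/0.043889 = -3.299972
  sinθ=0.148574, cosθ=0.988901
  F = (M+m)·ẍ + m·l·cosθ·θ̈ − m·l·sinθ·θ̇² = 5.236769 + -0.379424 − 0.000058 = 4.857287
step 2→3:
  ẍ = (ẋ'−ẋ)/dt = (2.223412037−2.047068051)/0.043889 = 4.017954
  θ̈ = (θ̇'−θ̇)/dt = (-0.196557990−-0.086719571)/0.043889 = -2.502641
  sinθ=0.151096, cosθ=0.988519
  F = (M+m)·ẍ + m·l·cosθ·θ̈ − m·l·sinθ·θ̇² = 4.389547 + -0.287637 − 0.000132 = 4.101777

F_0 = -1.885269 N
F_1 = 4.857287 N
F_2 = 4.101777 N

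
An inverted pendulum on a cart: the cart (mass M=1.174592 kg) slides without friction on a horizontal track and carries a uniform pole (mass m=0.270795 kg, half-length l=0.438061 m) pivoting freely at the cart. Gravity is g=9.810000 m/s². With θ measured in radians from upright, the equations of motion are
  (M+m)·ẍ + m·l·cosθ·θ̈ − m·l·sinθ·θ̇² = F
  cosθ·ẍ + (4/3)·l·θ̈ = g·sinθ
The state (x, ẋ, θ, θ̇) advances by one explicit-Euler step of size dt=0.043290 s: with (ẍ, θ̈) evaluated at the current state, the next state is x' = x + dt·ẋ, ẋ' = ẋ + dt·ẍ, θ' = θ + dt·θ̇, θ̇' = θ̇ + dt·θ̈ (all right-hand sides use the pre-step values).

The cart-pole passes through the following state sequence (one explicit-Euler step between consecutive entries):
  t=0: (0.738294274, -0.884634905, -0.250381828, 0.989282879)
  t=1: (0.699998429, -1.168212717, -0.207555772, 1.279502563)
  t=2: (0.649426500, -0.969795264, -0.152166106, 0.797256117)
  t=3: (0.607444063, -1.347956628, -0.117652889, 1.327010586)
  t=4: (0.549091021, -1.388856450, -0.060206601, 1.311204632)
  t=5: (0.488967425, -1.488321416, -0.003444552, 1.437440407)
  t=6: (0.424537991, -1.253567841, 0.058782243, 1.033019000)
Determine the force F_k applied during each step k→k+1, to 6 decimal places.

step 0→1:
  ẍ = (ẋ'−ẋ)/dt = (-1.168212717−-0.884634905)/0.043290 = -6.550654
  θ̈ = (θ̇'−θ̇)/dt = (1.279502563−0.989282879)/0.043290 = 6.704081
  sinθ=-0.247774, cosθ=0.968818
  F = (M+m)·ẍ + m·l·cosθ·θ̈ − m·l·sinθ·θ̇² = -9.468230 + 0.770472 − -0.028765 = -8.668993
step 1→2:
  ẍ = (ẋ'−ẋ)/dt = (-0.969795264−-1.168212717)/0.043290 = 4.583448
  θ̈ = (θ̇'−θ̇)/dt = (0.797256117−1.279502563)/0.043290 = -11.139904
  sinθ=-0.206069, cosθ=0.978538
  F = (M+m)·ẍ + m·l·cosθ·θ̈ − m·l·sinθ·θ̇² = 6.624856 + -1.293106 − -0.040019 = 5.371769
step 2→3:
  ẍ = (ẋ'−ẋ)/dt = (-1.347956628−-0.969795264)/0.043290 = -8.735536
  θ̈ = (θ̇'−θ̇)/dt = (1.327010586−0.797256117)/0.043290 = 12.237340
  sinθ=-0.151580, cosθ=0.988445
  F = (M+m)·ẍ + m·l·cosθ·θ̈ − m·l·sinθ·θ̇² = -12.626231 + 1.434877 − -0.011429 = -11.179924
step 3→4:
  ẍ = (ẋ'−ẋ)/dt = (-1.388856450−-1.347956628)/0.043290 = -0.944787
  θ̈ = (θ̇'−θ̇)/dt = (1.311204632−1.327010586)/0.043290 = -0.365118
  sinθ=-0.117382, cosθ=0.993087
  F = (M+m)·ẍ + m·l·cosθ·θ̈ − m·l·sinθ·θ̇² = -1.365583 + -0.043013 − -0.024520 = -1.384075
step 4→5:
  ẍ = (ẋ'−ẋ)/dt = (-1.488321416−-1.388856450)/0.043290 = -2.297643
  θ̈ = (θ̇'−θ̇)/dt = (1.437440407−1.311204632)/0.043290 = 2.916049
  sinθ=-0.060170, cosθ=0.998188
  F = (M+m)·ẍ + m·l·cosθ·θ̈ − m·l·sinθ·θ̇² = -3.320983 + 0.345289 − -0.012272 = -2.963423
step 5→6:
  ẍ = (ẋ'−ẋ)/dt = (-1.253567841−-1.488321416)/0.043290 = 5.422813
  θ̈ = (θ̇'−θ̇)/dt = (1.033019000−1.437440407)/0.043290 = -9.342144
  sinθ=-0.003445, cosθ=0.999994
  F = (M+m)·ẍ + m·l·cosθ·θ̈ − m·l·sinθ·θ̇² = 7.838063 + -1.108203 − -0.000844 = 6.730705

F_0 = -8.668993 N
F_1 = 5.371769 N
F_2 = -11.179924 N
F_3 = -1.384075 N
F_4 = -2.963423 N
F_5 = 6.730705 N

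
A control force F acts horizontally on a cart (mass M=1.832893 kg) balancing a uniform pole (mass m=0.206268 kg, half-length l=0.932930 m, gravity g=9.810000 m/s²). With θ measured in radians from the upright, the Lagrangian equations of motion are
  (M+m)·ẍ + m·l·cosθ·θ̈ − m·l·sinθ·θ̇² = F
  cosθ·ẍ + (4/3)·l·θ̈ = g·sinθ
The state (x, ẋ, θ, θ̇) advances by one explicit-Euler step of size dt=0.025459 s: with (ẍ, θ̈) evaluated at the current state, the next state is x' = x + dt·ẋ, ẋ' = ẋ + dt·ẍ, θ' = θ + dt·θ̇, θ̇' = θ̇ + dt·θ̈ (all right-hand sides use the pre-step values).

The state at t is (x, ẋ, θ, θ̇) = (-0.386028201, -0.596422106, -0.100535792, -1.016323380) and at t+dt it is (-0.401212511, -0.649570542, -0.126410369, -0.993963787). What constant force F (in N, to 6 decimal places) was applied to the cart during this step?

ẍ = (ẋ'−ẋ)/dt = (-0.649570542−-0.596422106)/0.025459 = -2.087609
θ̈ = (θ̇'−θ̇)/dt = (-0.993963787−-1.016323380)/0.025459 = 0.878259
sinθ=-0.100367, cosθ=0.994951
F = (M+m)·ẍ + m·l·cosθ·θ̈ − m·l·sinθ·θ̇² = -4.256971 + 0.168153 − -0.019950 = -4.068868

F = -4.068868 N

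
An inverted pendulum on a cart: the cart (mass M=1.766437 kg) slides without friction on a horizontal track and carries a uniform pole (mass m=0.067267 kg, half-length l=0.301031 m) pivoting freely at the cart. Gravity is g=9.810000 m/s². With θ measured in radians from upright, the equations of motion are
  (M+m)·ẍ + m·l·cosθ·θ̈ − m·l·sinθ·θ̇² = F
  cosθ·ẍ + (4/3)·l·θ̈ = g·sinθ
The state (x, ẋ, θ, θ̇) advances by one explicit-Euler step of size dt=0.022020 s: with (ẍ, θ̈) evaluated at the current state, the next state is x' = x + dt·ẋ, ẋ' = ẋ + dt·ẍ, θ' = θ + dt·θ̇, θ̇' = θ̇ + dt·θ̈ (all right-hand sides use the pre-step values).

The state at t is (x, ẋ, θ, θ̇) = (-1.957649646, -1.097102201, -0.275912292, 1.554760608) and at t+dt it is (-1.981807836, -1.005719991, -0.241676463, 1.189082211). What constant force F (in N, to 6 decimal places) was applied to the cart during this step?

F = 7.299584 N

ẍ = (ẋ'−ẋ)/dt = (-1.005719991−-1.097102201)/0.022020 = 4.149964
θ̈ = (θ̇'−θ̇)/dt = (1.189082211−1.554760608)/0.022020 = -16.606648
sinθ=-0.272425, cosθ=0.962177
F = (M+m)·ẍ + m·l·cosθ·θ̈ − m·l·sinθ·θ̇² = 7.609806 + -0.323557 − -0.013335 = 7.299584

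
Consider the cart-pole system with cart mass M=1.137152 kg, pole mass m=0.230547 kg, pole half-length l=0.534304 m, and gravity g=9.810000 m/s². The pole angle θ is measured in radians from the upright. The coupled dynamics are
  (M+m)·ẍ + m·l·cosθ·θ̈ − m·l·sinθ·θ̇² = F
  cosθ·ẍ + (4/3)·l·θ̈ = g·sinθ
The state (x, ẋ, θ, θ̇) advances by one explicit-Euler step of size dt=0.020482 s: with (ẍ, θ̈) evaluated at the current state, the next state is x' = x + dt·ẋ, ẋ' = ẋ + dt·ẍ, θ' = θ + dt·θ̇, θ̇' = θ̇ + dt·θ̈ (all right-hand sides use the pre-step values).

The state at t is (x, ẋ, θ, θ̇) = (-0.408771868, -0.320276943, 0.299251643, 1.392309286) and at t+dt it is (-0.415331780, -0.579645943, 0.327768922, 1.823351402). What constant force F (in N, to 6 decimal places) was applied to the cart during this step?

ẍ = (ẋ'−ẋ)/dt = (-0.579645943−-0.320276943)/0.020482 = -12.663265
θ̈ = (θ̇'−θ̇)/dt = (1.823351402−1.392309286)/0.020482 = 21.044923
sinθ=0.294805, cosθ=0.955557
F = (M+m)·ẍ + m·l·cosθ·θ̈ − m·l·sinθ·θ̇² = -17.319535 + 2.477148 − 0.070397 = -14.912784

F = -14.912784 N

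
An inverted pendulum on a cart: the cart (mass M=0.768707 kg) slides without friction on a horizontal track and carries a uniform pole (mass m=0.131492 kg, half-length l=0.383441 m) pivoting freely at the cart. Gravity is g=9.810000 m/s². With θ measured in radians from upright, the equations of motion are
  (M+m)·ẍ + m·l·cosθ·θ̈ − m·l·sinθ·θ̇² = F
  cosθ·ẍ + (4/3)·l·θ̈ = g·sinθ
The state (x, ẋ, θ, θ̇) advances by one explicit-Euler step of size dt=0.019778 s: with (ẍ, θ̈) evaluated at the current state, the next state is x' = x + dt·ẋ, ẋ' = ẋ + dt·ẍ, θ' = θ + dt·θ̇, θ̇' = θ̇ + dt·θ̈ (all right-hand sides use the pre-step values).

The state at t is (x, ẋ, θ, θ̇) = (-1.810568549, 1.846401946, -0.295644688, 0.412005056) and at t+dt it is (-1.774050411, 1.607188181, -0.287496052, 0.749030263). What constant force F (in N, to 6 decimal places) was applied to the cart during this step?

ẍ = (ẋ'−ẋ)/dt = (1.607188181−1.846401946)/0.019778 = -12.094942
θ̈ = (θ̇'−θ̇)/dt = (0.749030263−0.412005056)/0.019778 = 17.040409
sinθ=-0.291357, cosθ=0.956615
F = (M+m)·ẍ + m·l·cosθ·θ̈ − m·l·sinθ·θ̇² = -10.887855 + 0.821892 − -0.002494 = -10.063469

F = -10.063469 N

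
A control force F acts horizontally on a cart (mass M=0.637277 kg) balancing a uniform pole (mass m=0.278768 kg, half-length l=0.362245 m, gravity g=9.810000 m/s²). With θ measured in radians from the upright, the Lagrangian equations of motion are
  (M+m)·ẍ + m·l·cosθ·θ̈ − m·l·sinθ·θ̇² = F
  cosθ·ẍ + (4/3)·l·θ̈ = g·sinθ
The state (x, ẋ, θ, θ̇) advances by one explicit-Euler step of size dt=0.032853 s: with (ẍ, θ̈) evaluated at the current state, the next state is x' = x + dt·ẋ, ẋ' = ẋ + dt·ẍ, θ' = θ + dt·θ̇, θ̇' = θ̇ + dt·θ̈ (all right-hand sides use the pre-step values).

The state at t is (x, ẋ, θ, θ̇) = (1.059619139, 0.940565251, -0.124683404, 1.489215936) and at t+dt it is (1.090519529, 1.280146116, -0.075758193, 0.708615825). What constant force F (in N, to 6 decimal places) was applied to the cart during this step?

ẍ = (ẋ'−ẋ)/dt = (1.280146116−0.940565251)/0.032853 = 10.336373
θ̈ = (θ̇'−θ̇)/dt = (0.708615825−1.489215936)/0.032853 = -23.760391
sinθ=-0.124361, cosθ=0.992237
F = (M+m)·ẍ + m·l·cosθ·θ̈ − m·l·sinθ·θ̇² = 9.468583 + -2.380753 − -0.027851 = 7.115681

F = 7.115681 N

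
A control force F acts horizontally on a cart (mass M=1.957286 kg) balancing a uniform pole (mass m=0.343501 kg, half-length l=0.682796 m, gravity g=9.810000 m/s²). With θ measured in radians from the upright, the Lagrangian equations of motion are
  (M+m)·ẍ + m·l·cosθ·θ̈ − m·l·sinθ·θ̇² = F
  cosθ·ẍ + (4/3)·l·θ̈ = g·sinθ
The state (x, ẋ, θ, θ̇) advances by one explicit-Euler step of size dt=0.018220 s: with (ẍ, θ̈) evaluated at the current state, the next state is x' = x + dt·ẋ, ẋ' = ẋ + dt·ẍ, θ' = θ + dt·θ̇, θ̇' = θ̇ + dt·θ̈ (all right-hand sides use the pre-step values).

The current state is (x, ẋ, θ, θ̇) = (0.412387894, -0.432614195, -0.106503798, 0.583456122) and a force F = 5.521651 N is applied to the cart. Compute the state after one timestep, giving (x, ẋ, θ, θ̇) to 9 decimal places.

(0.404505663, -0.381141396, -0.095873227, 0.506367056)

sinθ=-0.106302566, cosθ=0.994333830
temp = (F + m·l·θ̇²·sinθ)/(M+m) = (5.521651 + -0.008487487)/2.300787 = 2.396207695
θ̈ = (g·sinθ − cosθ·temp)/(l·(4/3 − m·cos²θ/(M+m))) = -4.231013503
ẍ = temp − m·l·θ̈·cosθ/(M+m) = 2.825071294
Euler: x'=0.412387894+0.018220·-0.432614195=0.404505663, ẋ'=-0.432614195+0.018220·2.825071294=-0.381141396
       θ'=-0.106503798+0.018220·0.583456122=-0.095873227, θ̇'=0.583456122+0.018220·-4.231013503=0.506367056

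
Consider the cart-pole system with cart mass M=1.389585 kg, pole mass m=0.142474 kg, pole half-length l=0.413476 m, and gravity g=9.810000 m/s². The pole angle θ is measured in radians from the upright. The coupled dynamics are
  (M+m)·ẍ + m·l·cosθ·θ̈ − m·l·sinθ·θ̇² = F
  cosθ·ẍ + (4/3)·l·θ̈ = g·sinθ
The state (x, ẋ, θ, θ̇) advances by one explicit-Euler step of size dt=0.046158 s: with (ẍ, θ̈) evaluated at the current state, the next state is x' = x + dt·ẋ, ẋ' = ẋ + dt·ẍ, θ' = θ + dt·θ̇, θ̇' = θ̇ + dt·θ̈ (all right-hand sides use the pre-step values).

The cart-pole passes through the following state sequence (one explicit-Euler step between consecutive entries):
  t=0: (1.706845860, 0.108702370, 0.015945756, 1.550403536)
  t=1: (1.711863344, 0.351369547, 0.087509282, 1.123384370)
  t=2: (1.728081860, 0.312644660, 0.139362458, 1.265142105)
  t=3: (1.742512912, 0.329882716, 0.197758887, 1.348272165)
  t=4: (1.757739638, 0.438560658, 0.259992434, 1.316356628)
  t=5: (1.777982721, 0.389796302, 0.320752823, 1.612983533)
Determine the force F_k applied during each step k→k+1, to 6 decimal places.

step 0→1:
  ẍ = (ẋ'−ẋ)/dt = (0.351369547−0.108702370)/0.046158 = 5.257316
  θ̈ = (θ̇'−θ̇)/dt = (1.123384370−1.550403536)/0.046158 = -9.251249
  sinθ=0.015945, cosθ=0.999873
  F = (M+m)·ẍ + m·l·cosθ·θ̈ − m·l·sinθ·θ̇² = 8.054518 + -0.544918 − 0.002258 = 7.507342
step 1→2:
  ẍ = (ẋ'−ẋ)/dt = (0.312644660−0.351369547)/0.046158 = -0.838964
  θ̈ = (θ̇'−θ̇)/dt = (1.265142105−1.123384370)/0.046158 = 3.071141
  sinθ=0.087398, cosθ=0.996174
  F = (M+m)·ẍ + m·l·cosθ·θ̈ − m·l·sinθ·θ̇² = -1.285342 + 0.180227 − 0.006497 = -1.111612
step 2→3:
  ẍ = (ẋ'−ẋ)/dt = (0.329882716−0.312644660)/0.046158 = 0.373458
  θ̈ = (θ̇'−θ̇)/dt = (1.348272165−1.265142105)/0.046158 = 1.800989
  sinθ=0.138912, cosθ=0.990305
  F = (M+m)·ẍ + m·l·cosθ·θ̈ − m·l·sinθ·θ̇² = 0.572159 + 0.105067 − 0.013098 = 0.664128
step 3→4:
  ẍ = (ẋ'−ẋ)/dt = (0.438560658−0.329882716)/0.046158 = 2.354477
  θ̈ = (θ̇'−θ̇)/dt = (1.316356628−1.348272165)/0.046158 = -0.691441
  sinθ=0.196472, cosθ=0.980509
  F = (M+m)·ẍ + m·l·cosθ·θ̈ − m·l·sinθ·θ̇² = 3.607197 + -0.039939 − 0.021040 = 3.546219
step 4→5:
  ẍ = (ẋ'−ẋ)/dt = (0.389796302−0.438560658)/0.046158 = -1.056466
  θ̈ = (θ̇'−θ̇)/dt = (1.612983533−1.316356628)/0.046158 = 6.426338
  sinθ=0.257073, cosθ=0.966392
  F = (M+m)·ẍ + m·l·cosθ·θ̈ − m·l·sinθ·θ̇² = -1.618568 + 0.365850 − 0.026242 = -1.278960

F_0 = 7.507342 N
F_1 = -1.111612 N
F_2 = 0.664128 N
F_3 = 3.546219 N
F_4 = -1.278960 N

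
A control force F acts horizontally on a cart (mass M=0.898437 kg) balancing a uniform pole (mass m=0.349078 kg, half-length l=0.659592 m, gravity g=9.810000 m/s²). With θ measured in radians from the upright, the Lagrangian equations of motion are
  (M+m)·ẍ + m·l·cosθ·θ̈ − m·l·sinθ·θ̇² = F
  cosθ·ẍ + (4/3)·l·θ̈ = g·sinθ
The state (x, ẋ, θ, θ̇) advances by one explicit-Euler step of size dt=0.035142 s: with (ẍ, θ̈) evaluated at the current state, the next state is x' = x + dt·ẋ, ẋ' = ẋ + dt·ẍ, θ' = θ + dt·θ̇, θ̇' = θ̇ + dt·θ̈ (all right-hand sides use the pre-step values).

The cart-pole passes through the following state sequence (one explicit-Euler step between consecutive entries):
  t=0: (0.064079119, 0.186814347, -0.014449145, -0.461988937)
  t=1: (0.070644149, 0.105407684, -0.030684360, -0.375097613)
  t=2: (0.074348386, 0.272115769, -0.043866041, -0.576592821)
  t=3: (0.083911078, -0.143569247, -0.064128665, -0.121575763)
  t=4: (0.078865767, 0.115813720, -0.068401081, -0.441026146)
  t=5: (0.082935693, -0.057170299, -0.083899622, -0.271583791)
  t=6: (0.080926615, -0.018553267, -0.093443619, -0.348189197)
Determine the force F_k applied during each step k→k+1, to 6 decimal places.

step 0→1:
  ẍ = (ẋ'−ẋ)/dt = (0.105407684−0.186814347)/0.035142 = -2.316506
  θ̈ = (θ̇'−θ̇)/dt = (-0.375097613−-0.461988937)/0.035142 = 2.472578
  sinθ=-0.014449, cosθ=0.999896
  F = (M+m)·ẍ + m·l·cosθ·θ̈ − m·l·sinθ·θ̇² = -2.889876 + 0.569249 − -0.000710 = -2.319917
step 1→2:
  ẍ = (ẋ'−ẋ)/dt = (0.272115769−0.105407684)/0.035142 = 4.743842
  θ̈ = (θ̇'−θ̇)/dt = (-0.576592821−-0.375097613)/0.035142 = -5.733743
  sinθ=-0.030680, cosθ=0.999529
  F = (M+m)·ẍ + m·l·cosθ·θ̈ − m·l·sinθ·θ̇² = 5.918014 + -1.319568 − -0.000994 = 4.599440
step 2→3:
  ẍ = (ẋ'−ẋ)/dt = (-0.143569247−0.272115769)/0.035142 = -11.828724
  θ̈ = (θ̇'−θ̇)/dt = (-0.121575763−-0.576592821)/0.035142 = 12.947956
  sinθ=-0.043852, cosθ=0.999038
  F = (M+m)·ẍ + m·l·cosθ·θ̈ − m·l·sinθ·θ̇² = -14.756511 + 2.978387 − -0.003357 = -11.774767
step 3→4:
  ẍ = (ẋ'−ẋ)/dt = (0.115813720−-0.143569247)/0.035142 = 7.380996
  θ̈ = (θ̇'−θ̇)/dt = (-0.441026146−-0.121575763)/0.035142 = -9.090273
  sinθ=-0.064085, cosθ=0.997944
  F = (M+m)·ẍ + m·l·cosθ·θ̈ − m·l·sinθ·θ̇² = 9.207903 + -2.088725 − -0.000218 = 7.119397
step 4→5:
  ẍ = (ẋ'−ẋ)/dt = (-0.057170299−0.115813720)/0.035142 = -4.922430
  θ̈ = (θ̇'−θ̇)/dt = (-0.271583791−-0.441026146)/0.035142 = 4.821648
  sinθ=-0.068348, cosθ=0.997662
  F = (M+m)·ẍ + m·l·cosθ·θ̈ − m·l·sinθ·θ̇² = -6.140805 + 1.107584 − -0.003061 = -5.030160
step 5→6:
  ẍ = (ẋ'−ẋ)/dt = (-0.018553267−-0.057170299)/0.035142 = 1.098885
  θ̈ = (θ̇'−θ̇)/dt = (-0.348189197−-0.271583791)/0.035142 = -2.179882
  sinθ=-0.083801, cosθ=0.996482
  F = (M+m)·ẍ + m·l·cosθ·θ̈ − m·l·sinθ·θ̇² = 1.370876 + -0.500150 − -0.001423 = 0.872149

F_0 = -2.319917 N
F_1 = 4.599440 N
F_2 = -11.774767 N
F_3 = 7.119397 N
F_4 = -5.030160 N
F_5 = 0.872149 N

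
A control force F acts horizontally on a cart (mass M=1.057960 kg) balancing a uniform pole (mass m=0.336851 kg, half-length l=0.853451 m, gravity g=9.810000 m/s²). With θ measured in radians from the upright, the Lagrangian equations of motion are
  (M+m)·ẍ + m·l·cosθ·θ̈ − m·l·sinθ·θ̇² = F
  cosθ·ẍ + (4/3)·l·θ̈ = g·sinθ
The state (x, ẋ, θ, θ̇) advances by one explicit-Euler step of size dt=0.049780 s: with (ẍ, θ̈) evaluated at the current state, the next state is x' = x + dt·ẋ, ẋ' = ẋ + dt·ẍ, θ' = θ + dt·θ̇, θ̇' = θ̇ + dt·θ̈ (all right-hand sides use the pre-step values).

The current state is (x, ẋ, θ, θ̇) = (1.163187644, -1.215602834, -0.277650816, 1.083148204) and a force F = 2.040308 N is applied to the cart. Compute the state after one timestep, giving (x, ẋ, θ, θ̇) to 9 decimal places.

(1.102674935, -1.104088018, -0.223731698, 0.871275638)

sinθ=-0.274097192, cosθ=0.961701996
temp = (F + m·l·θ̇²·sinθ)/(M+m) = (2.040308 + -0.092447844)/1.394811 = 1.396504728
θ̈ = (g·sinθ − cosθ·temp)/(l·(4/3 − m·cos²θ/(M+m))) = -4.256178500
ẍ = temp − m·l·θ̈·cosθ/(M+m) = 2.240152997
Euler: x'=1.163187644+0.049780·-1.215602834=1.102674935, ẋ'=-1.215602834+0.049780·2.240152997=-1.104088018
       θ'=-0.277650816+0.049780·1.083148204=-0.223731698, θ̇'=1.083148204+0.049780·-4.256178500=0.871275638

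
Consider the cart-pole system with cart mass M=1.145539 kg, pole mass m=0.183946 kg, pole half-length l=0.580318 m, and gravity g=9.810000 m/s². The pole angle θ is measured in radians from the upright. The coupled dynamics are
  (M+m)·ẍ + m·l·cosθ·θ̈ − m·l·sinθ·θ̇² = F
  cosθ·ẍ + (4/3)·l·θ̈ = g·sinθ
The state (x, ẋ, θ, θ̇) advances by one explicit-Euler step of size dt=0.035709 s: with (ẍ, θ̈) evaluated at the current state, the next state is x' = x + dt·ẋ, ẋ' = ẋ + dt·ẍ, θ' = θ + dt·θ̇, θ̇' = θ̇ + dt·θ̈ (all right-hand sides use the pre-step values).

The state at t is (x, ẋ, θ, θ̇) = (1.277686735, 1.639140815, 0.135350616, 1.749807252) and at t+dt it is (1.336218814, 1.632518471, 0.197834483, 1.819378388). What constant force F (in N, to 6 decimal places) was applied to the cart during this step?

ẍ = (ẋ'−ẋ)/dt = (1.632518471−1.639140815)/0.035709 = -0.185453
θ̈ = (θ̇'−θ̇)/dt = (1.819378388−1.749807252)/0.035709 = 1.948280
sinθ=0.134938, cosθ=0.990854
F = (M+m)·ẍ + m·l·cosθ·θ̈ − m·l·sinθ·θ̇² = -0.246557 + 0.206071 − 0.044103 = -0.084589

F = -0.084589 N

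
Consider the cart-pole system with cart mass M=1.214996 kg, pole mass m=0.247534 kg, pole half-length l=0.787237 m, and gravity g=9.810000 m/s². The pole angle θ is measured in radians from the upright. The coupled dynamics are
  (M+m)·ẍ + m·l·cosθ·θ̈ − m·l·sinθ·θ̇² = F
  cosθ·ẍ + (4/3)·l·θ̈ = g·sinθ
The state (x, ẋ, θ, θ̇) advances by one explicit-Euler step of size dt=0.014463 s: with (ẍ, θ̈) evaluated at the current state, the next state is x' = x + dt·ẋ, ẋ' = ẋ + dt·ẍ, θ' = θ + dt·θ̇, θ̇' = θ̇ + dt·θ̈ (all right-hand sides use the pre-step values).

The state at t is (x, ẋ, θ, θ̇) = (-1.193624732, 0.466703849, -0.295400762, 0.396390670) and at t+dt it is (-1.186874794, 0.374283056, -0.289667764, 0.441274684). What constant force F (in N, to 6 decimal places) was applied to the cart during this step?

F = -8.758325 N

ẍ = (ẋ'−ẋ)/dt = (0.374283056−0.466703849)/0.014463 = -6.390154
θ̈ = (θ̇'−θ̇)/dt = (0.441274684−0.396390670)/0.014463 = 3.103368
sinθ=-0.291123, cosθ=0.956686
F = (M+m)·ẍ + m·l·cosθ·θ̈ − m·l·sinθ·θ̇² = -9.345791 + 0.578553 − -0.008914 = -8.758325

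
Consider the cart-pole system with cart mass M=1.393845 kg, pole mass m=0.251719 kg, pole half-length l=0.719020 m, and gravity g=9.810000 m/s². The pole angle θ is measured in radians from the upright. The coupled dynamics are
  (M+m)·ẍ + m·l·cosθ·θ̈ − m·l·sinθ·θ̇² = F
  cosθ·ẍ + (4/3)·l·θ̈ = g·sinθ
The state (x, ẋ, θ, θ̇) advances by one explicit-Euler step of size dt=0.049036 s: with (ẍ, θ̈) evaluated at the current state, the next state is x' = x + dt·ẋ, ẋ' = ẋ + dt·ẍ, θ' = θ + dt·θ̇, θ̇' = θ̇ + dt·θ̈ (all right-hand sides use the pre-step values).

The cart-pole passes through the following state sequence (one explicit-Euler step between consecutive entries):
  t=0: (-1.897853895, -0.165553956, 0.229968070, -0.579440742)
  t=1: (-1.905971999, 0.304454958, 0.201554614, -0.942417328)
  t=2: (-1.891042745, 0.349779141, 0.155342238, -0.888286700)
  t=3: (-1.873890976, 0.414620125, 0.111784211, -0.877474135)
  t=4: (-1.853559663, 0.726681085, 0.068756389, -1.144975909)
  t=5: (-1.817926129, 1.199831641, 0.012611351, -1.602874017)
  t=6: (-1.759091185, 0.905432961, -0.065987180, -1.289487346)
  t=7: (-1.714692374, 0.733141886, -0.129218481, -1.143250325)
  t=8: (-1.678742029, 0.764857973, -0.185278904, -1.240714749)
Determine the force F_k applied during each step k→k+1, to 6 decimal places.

step 0→1:
  ẍ = (ẋ'−ẋ)/dt = (0.304454958−-0.165553956)/0.049036 = 9.584977
  θ̈ = (θ̇'−θ̇)/dt = (-0.942417328−-0.579440742)/0.049036 = -7.402247
  sinθ=0.227946, cosθ=0.973674
  F = (M+m)·ẍ + m·l·cosθ·θ̈ − m·l·sinθ·θ̇² = 15.772692 + -1.304470 − 0.013852 = 14.454371
step 1→2:
  ẍ = (ẋ'−ẋ)/dt = (0.349779141−0.304454958)/0.049036 = 0.924304
  θ̈ = (θ̇'−θ̇)/dt = (-0.888286700−-0.942417328)/0.049036 = 1.103896
  sinθ=0.200193, cosθ=0.979757
  F = (M+m)·ẍ + m·l·cosθ·θ̈ − m·l·sinθ·θ̇² = 1.521002 + 0.195751 − 0.032180 = 1.684572
step 2→3:
  ẍ = (ẋ'−ẋ)/dt = (0.414620125−0.349779141)/0.049036 = 1.322314
  θ̈ = (θ̇'−θ̇)/dt = (-0.877474135−-0.888286700)/0.049036 = 0.220503
  sinθ=0.154718, cosθ=0.987959
  F = (M+m)·ẍ + m·l·cosθ·θ̈ − m·l·sinθ·θ̇² = 2.175952 + 0.039428 − 0.022096 = 2.193285
step 3→4:
  ẍ = (ẋ'−ẋ)/dt = (0.726681085−0.414620125)/0.049036 = 6.363916
  θ̈ = (θ̇'−θ̇)/dt = (-1.144975909−-0.877474135)/0.049036 = -5.455212
  sinθ=0.111552, cosθ=0.993759
  F = (M+m)·ẍ + m·l·cosθ·θ̈ − m·l·sinθ·θ̇² = 10.472230 + -0.981182 − 0.015545 = 9.475503
step 4→5:
  ẍ = (ẋ'−ẋ)/dt = (1.199831641−0.726681085)/0.049036 = 9.649045
  θ̈ = (θ̇'−θ̇)/dt = (-1.602874017−-1.144975909)/0.049036 = -9.337999
  sinθ=0.068702, cosθ=0.997637
  F = (M+m)·ẍ + m·l·cosθ·θ̈ − m·l·sinθ·θ̇² = 15.878121 + -1.686100 − 0.016301 = 14.175719
step 5→6:
  ẍ = (ẋ'−ẋ)/dt = (0.905432961−1.199831641)/0.049036 = -6.003725
  θ̈ = (θ̇'−θ̇)/dt = (-1.289487346−-1.602874017)/0.049036 = 6.390951
  sinθ=0.012611, cosθ=0.999920
  F = (M+m)·ẍ + m·l·cosθ·θ̈ − m·l·sinθ·θ̇² = -9.879514 + 1.156613 − 0.005864 = -8.728766
step 6→7:
  ẍ = (ẋ'−ẋ)/dt = (0.733141886−0.905432961)/0.049036 = -3.513563
  θ̈ = (θ̇'−θ̇)/dt = (-1.143250325−-1.289487346)/0.049036 = 2.982238
  sinθ=-0.065939, cosθ=0.997824
  F = (M+m)·ẍ + m·l·cosθ·θ̈ − m·l·sinθ·θ̇² = -5.781793 + 0.538584 − -0.019844 = -5.223365
step 7→8:
  ẍ = (ẋ'−ẋ)/dt = (0.764857973−0.733141886)/0.049036 = 0.646792
  θ̈ = (θ̇'−θ̇)/dt = (-1.240714749−-1.143250325)/0.049036 = -1.987610
  sinθ=-0.128859, cosθ=0.991663
  F = (M+m)·ẍ + m·l·cosθ·θ̈ − m·l·sinθ·θ̇² = 1.064337 + -0.356740 − -0.030483 = 0.738080

F_0 = 14.454371 N
F_1 = 1.684572 N
F_2 = 2.193285 N
F_3 = 9.475503 N
F_4 = 14.175719 N
F_5 = -8.728766 N
F_6 = -5.223365 N
F_7 = 0.738080 N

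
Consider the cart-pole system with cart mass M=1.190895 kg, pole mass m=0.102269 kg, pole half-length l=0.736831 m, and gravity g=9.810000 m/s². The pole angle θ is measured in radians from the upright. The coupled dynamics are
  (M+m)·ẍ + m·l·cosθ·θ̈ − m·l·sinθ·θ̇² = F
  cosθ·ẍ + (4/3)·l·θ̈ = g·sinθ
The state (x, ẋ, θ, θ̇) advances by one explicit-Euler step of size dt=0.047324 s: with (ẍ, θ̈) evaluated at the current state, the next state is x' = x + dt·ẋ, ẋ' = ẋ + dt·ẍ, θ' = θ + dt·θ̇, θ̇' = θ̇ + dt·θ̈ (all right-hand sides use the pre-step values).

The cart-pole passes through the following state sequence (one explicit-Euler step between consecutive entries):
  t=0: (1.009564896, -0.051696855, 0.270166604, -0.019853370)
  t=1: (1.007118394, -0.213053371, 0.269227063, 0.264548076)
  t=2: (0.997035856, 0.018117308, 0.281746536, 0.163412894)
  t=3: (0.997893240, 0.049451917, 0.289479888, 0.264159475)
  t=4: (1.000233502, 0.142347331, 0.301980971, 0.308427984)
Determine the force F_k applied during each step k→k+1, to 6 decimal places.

step 0→1:
  ẍ = (ẋ'−ẋ)/dt = (-0.213053371−-0.051696855)/0.047324 = -3.409613
  θ̈ = (θ̇'−θ̇)/dt = (0.264548076−-0.019853370)/0.047324 = 6.009666
  sinθ=0.266892, cosθ=0.963726
  F = (M+m)·ẍ + m·l·cosθ·θ̈ − m·l·sinθ·θ̇² = -4.409189 + 0.436431 − 0.000008 = -3.972765
step 1→2:
  ẍ = (ẋ'−ẋ)/dt = (0.018117308−-0.213053371)/0.047324 = 4.884851
  θ̈ = (θ̇'−θ̇)/dt = (0.163412894−0.264548076)/0.047324 = -2.137080
  sinθ=0.265986, cosθ=0.963977
  F = (M+m)·ẍ + m·l·cosθ·θ̈ − m·l·sinθ·θ̇² = 6.316913 + -0.155238 − 0.001403 = 6.160272
step 2→3:
  ẍ = (ẋ'−ẋ)/dt = (0.049451917−0.018117308)/0.047324 = 0.662129
  θ̈ = (θ̇'−θ̇)/dt = (0.264159475−0.163412894)/0.047324 = 2.128869
  sinθ=0.278034, cosθ=0.960571
  F = (M+m)·ẍ + m·l·cosθ·θ̈ − m·l·sinθ·θ̇² = 0.856242 + 0.154096 − 0.000559 = 1.009778
step 3→4:
  ẍ = (ẋ'−ẋ)/dt = (0.142347331−0.049451917)/0.047324 = 1.962966
  θ̈ = (θ̇'−θ̇)/dt = (0.308427984−0.264159475)/0.047324 = 0.935435
  sinθ=0.285454, cosθ=0.958392
  F = (M+m)·ẍ + m·l·cosθ·θ̈ − m·l·sinθ·θ̇² = 2.538437 + 0.067557 − 0.001501 = 2.604493

F_0 = -3.972765 N
F_1 = 6.160272 N
F_2 = 1.009778 N
F_3 = 2.604493 N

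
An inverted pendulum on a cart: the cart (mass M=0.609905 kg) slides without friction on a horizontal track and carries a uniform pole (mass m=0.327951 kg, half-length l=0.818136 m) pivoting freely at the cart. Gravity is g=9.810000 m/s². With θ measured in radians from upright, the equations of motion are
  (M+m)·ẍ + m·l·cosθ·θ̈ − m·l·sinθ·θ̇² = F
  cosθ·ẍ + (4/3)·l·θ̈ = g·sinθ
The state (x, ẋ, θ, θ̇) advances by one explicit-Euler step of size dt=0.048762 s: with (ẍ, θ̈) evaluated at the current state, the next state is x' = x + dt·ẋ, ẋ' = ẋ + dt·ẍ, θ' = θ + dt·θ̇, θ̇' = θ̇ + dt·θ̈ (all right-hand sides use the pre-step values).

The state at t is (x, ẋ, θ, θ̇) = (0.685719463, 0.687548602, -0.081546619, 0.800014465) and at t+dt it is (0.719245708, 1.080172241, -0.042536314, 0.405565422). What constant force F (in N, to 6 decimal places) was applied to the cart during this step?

F = 5.402243 N

ẍ = (ẋ'−ẋ)/dt = (1.080172241−0.687548602)/0.048762 = 8.051836
θ̈ = (θ̇'−θ̇)/dt = (0.405565422−0.800014465)/0.048762 = -8.089271
sinθ=-0.081456, cosθ=0.996677
F = (M+m)·ẍ + m·l·cosθ·θ̈ − m·l·sinθ·θ̇² = 7.551463 + -2.163208 − -0.013988 = 5.402243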